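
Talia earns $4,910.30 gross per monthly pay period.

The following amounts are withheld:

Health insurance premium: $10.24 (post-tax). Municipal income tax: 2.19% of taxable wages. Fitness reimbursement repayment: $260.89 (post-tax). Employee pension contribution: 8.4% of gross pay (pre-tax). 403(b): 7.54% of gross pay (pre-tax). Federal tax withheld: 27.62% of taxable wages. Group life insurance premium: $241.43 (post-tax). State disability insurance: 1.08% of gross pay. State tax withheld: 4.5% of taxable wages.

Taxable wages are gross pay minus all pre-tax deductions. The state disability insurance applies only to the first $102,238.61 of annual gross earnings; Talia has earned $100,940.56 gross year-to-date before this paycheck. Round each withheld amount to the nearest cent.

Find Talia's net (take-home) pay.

$2,184.84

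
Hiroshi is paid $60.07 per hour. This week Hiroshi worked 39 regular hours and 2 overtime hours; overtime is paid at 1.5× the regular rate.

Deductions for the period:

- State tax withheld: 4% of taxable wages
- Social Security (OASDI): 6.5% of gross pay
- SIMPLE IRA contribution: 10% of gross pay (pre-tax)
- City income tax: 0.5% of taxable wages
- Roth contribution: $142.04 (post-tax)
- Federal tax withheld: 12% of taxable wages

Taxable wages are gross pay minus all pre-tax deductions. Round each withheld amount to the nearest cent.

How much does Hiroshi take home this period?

$1,589.96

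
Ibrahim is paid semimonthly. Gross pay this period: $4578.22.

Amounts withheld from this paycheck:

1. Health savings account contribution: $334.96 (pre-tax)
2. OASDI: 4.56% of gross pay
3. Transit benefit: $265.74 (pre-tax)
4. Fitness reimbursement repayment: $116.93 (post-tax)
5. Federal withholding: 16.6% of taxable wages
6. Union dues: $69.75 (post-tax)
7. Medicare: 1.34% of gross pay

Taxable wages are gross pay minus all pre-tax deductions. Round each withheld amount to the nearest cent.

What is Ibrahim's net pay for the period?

$2860.45

Transit benefit: $265.74
Health savings account contribution: $334.96
Pre-tax total = $265.74 + $334.96 = $600.70
Taxable wages = $4578.22 − $600.70 = $3977.52
Federal withholding: $3977.52 × 0.166 = $660.27
Medicare: $4578.22 × 0.0134 = $61.35
OASDI: $4578.22 × 0.0456 = $208.77
Fitness reimbursement repayment: $116.93
Union dues: $69.75
Total deductions = $265.74 + $334.96 + $660.27 + $61.35 + $208.77 + $116.93 + $69.75 = $1717.77
Net pay = $4578.22 − $1717.77 = $2860.45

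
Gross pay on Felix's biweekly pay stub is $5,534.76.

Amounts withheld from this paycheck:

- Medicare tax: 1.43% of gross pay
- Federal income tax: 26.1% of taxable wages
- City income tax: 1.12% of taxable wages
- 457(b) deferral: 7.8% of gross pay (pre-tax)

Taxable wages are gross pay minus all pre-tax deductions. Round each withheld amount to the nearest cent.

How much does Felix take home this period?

$3,634.85

457(b) deferral: $5,534.76 × 0.078 = $431.71
Taxable wages = $5,534.76 − $431.71 = $5,103.05
Federal income tax: $5,103.05 × 0.261 = $1,331.90
City income tax: $5,103.05 × 0.0112 = $57.15
Medicare tax: $5,534.76 × 0.0143 = $79.15
Total deductions = $431.71 + $1,331.90 + $57.15 + $79.15 = $1,899.91
Net pay = $5,534.76 − $1,899.91 = $3,634.85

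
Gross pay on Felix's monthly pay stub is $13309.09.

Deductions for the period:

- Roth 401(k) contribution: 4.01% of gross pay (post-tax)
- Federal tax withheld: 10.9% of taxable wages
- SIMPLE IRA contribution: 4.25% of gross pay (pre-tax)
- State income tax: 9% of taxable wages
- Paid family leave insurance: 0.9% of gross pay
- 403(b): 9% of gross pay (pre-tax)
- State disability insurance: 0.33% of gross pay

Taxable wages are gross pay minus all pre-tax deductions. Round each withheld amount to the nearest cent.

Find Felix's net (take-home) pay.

$8550.66

403(b): $13309.09 × 0.09 = $1197.82
SIMPLE IRA contribution: $13309.09 × 0.0425 = $565.64
Pre-tax total = $1197.82 + $565.64 = $1763.46
Taxable wages = $13309.09 − $1763.46 = $11545.63
Federal tax withheld: $11545.63 × 0.109 = $1258.47
State income tax: $11545.63 × 0.09 = $1039.11
Paid family leave insurance: $13309.09 × 0.009 = $119.78
State disability insurance: $13309.09 × 0.0033 = $43.92
Roth 401(k) contribution: $13309.09 × 0.0401 = $533.69
Total deductions = $1197.82 + $565.64 + $1258.47 + $1039.11 + $119.78 + $43.92 + $533.69 = $4758.43
Net pay = $13309.09 − $4758.43 = $8550.66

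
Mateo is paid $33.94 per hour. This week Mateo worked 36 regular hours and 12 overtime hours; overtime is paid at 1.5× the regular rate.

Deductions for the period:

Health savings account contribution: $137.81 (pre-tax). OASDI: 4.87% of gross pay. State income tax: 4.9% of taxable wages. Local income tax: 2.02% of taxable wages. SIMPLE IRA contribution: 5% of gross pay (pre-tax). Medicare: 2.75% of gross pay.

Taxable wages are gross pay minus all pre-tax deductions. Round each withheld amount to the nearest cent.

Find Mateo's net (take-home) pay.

$1352.70

Regular pay: 36 × $33.94 = $1221.84
Overtime pay: 12 × $33.94 × 1.5 = $610.92
Gross pay = $1221.84 + $610.92 = $1832.76
Health savings account contribution: $137.81
SIMPLE IRA contribution: $1832.76 × 0.05 = $91.64
Pre-tax total = $137.81 + $91.64 = $229.45
Taxable wages = $1832.76 − $229.45 = $1603.31
State income tax: $1603.31 × 0.049 = $78.56
Local income tax: $1603.31 × 0.0202 = $32.39
Medicare: $1832.76 × 0.0275 = $50.40
OASDI: $1832.76 × 0.0487 = $89.26
Total deductions = $137.81 + $91.64 + $78.56 + $32.39 + $50.40 + $89.26 = $480.06
Net pay = $1832.76 − $480.06 = $1352.70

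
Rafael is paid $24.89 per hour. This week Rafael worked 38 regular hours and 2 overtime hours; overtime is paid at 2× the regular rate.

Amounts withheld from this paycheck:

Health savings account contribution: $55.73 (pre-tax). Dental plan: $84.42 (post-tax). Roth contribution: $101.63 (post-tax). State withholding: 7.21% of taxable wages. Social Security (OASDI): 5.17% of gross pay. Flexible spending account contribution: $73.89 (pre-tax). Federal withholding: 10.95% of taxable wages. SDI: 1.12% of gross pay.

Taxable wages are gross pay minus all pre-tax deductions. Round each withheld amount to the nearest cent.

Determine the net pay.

$497.64

Regular pay: 38 × $24.89 = $945.82
Overtime pay: 2 × $24.89 × 2 = $99.56
Gross pay = $945.82 + $99.56 = $1,045.38
Health savings account contribution: $55.73
Flexible spending account contribution: $73.89
Pre-tax total = $55.73 + $73.89 = $129.62
Taxable wages = $1,045.38 − $129.62 = $915.76
Federal withholding: $915.76 × 0.1095 = $100.28
State withholding: $915.76 × 0.0721 = $66.03
Social Security (OASDI): $1,045.38 × 0.0517 = $54.05
SDI: $1,045.38 × 0.0112 = $11.71
Dental plan: $84.42
Roth contribution: $101.63
Total deductions = $55.73 + $73.89 + $100.28 + $66.03 + $54.05 + $11.71 + $84.42 + $101.63 = $547.74
Net pay = $1,045.38 − $547.74 = $497.64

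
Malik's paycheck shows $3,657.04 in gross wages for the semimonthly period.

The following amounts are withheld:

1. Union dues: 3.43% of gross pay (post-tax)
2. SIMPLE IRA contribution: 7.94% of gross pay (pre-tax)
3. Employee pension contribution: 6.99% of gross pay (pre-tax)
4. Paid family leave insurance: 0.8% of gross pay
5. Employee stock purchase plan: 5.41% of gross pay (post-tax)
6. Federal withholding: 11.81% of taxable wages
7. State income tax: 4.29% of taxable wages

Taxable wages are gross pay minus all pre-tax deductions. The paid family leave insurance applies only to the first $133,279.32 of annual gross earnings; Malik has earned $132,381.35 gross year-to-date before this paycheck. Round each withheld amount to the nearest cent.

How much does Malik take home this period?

SIMPLE IRA contribution: $3,657.04 × 0.0794 = $290.37
Employee pension contribution: $3,657.04 × 0.0699 = $255.63
Pre-tax total = $290.37 + $255.63 = $546.00
Taxable wages = $3,657.04 − $546.00 = $3,111.04
Federal withholding: $3,111.04 × 0.1181 = $367.41
State income tax: $3,111.04 × 0.0429 = $133.46
Paid family leave insurance: only $133,279.32 − $132,381.35 = $897.97 of this check is subject → $897.97 × 0.008 = $7.18
Union dues: $3,657.04 × 0.0343 = $125.44
Employee stock purchase plan: $3,657.04 × 0.0541 = $197.85
Total deductions = $290.37 + $255.63 + $367.41 + $133.46 + $7.18 + $125.44 + $197.85 = $1,377.34
Net pay = $3,657.04 − $1,377.34 = $2,279.70

$2,279.70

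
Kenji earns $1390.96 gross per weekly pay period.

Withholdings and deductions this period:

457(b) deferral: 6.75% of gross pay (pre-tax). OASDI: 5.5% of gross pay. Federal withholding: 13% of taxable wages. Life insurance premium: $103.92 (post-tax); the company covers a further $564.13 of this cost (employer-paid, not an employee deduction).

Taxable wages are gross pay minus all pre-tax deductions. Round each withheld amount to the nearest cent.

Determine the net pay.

$948.03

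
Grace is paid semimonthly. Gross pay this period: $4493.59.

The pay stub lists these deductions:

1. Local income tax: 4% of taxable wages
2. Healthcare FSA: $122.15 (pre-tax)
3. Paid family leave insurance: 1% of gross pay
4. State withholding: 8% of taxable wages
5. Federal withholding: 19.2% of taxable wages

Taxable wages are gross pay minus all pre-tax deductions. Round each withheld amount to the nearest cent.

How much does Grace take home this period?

$2962.60

Healthcare FSA: $122.15
Taxable wages = $4493.59 − $122.15 = $4371.44
State withholding: $4371.44 × 0.08 = $349.72
Federal withholding: $4371.44 × 0.192 = $839.32
Local income tax: $4371.44 × 0.04 = $174.86
Paid family leave insurance: $4493.59 × 0.01 = $44.94
Total deductions = $122.15 + $349.72 + $839.32 + $174.86 + $44.94 = $1530.99
Net pay = $4493.59 − $1530.99 = $2962.60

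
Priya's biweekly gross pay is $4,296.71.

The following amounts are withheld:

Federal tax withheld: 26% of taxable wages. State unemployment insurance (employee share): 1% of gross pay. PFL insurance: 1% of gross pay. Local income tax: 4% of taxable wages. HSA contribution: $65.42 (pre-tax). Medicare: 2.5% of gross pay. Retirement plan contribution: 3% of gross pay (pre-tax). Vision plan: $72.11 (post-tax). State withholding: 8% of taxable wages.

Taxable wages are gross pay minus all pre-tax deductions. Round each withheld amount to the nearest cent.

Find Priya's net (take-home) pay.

HSA contribution: $65.42
Retirement plan contribution: $4,296.71 × 0.03 = $128.90
Pre-tax total = $65.42 + $128.90 = $194.32
Taxable wages = $4,296.71 − $194.32 = $4,102.39
Local income tax: $4,102.39 × 0.04 = $164.10
State withholding: $4,102.39 × 0.08 = $328.19
Federal tax withheld: $4,102.39 × 0.26 = $1,066.62
Medicare: $4,296.71 × 0.025 = $107.42
State unemployment insurance (employee share): $4,296.71 × 0.01 = $42.97
PFL insurance: $4,296.71 × 0.01 = $42.97
Vision plan: $72.11
Total deductions = $65.42 + $128.90 + $164.10 + $328.19 + $1,066.62 + $107.42 + $42.97 + $42.97 + $72.11 = $2,018.70
Net pay = $4,296.71 − $2,018.70 = $2,278.01

$2,278.01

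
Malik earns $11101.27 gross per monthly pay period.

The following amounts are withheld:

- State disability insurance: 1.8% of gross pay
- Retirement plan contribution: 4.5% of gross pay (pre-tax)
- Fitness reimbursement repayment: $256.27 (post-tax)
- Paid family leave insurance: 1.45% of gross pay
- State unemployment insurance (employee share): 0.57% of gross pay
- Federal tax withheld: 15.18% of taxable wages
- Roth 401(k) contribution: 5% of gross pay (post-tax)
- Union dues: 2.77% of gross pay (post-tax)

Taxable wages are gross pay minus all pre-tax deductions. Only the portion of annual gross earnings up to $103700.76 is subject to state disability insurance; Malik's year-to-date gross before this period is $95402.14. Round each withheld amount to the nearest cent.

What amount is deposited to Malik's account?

$7499.90

Retirement plan contribution: $11101.27 × 0.045 = $499.56
Taxable wages = $11101.27 − $499.56 = $10601.71
Federal tax withheld: $10601.71 × 0.1518 = $1609.34
Paid family leave insurance: $11101.27 × 0.0145 = $160.97
State disability insurance: only $103700.76 − $95402.14 = $8298.62 of this check is subject → $8298.62 × 0.018 = $149.38
State unemployment insurance (employee share): $11101.27 × 0.0057 = $63.28
Roth 401(k) contribution: $11101.27 × 0.05 = $555.06
Fitness reimbursement repayment: $256.27
Union dues: $11101.27 × 0.0277 = $307.51
Total deductions = $499.56 + $1609.34 + $160.97 + $149.38 + $63.28 + $555.06 + $256.27 + $307.51 = $3601.37
Net pay = $11101.27 − $3601.37 = $7499.90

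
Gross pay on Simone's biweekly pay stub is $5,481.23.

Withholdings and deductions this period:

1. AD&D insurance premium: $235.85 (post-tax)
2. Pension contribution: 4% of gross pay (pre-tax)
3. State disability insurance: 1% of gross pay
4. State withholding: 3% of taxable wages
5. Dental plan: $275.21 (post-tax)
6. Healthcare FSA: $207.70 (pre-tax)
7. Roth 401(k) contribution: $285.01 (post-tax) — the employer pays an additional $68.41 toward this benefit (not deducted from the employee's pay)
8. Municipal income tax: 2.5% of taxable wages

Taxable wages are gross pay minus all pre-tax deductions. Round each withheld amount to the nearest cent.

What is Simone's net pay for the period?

Healthcare FSA: $207.70
Pension contribution: $5,481.23 × 0.04 = $219.25
Pre-tax total = $207.70 + $219.25 = $426.95
Taxable wages = $5,481.23 − $426.95 = $5,054.28
State withholding: $5,054.28 × 0.03 = $151.63
Municipal income tax: $5,054.28 × 0.025 = $126.36
State disability insurance: $5,481.23 × 0.01 = $54.81
Roth 401(k) contribution: $285.01
AD&D insurance premium: $235.85
Dental plan: $275.21
(Employer's $68.41 toward Roth 401(k) contribution is not withheld from the employee.)
Total deductions = $207.70 + $219.25 + $151.63 + $126.36 + $54.81 + $285.01 + $235.85 + $275.21 = $1,555.82
Net pay = $5,481.23 − $1,555.82 = $3,925.41

$3,925.41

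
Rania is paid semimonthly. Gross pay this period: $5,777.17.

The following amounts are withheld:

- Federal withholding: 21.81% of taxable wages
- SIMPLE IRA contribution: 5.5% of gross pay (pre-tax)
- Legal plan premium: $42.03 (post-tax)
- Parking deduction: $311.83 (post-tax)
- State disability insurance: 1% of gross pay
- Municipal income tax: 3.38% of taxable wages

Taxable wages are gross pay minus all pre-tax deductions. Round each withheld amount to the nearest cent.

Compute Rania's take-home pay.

SIMPLE IRA contribution: $5,777.17 × 0.055 = $317.74
Taxable wages = $5,777.17 − $317.74 = $5,459.43
Municipal income tax: $5,459.43 × 0.0338 = $184.53
Federal withholding: $5,459.43 × 0.2181 = $1,190.70
State disability insurance: $5,777.17 × 0.01 = $57.77
Legal plan premium: $42.03
Parking deduction: $311.83
Total deductions = $317.74 + $184.53 + $1,190.70 + $57.77 + $42.03 + $311.83 = $2,104.60
Net pay = $5,777.17 − $2,104.60 = $3,672.57

$3,672.57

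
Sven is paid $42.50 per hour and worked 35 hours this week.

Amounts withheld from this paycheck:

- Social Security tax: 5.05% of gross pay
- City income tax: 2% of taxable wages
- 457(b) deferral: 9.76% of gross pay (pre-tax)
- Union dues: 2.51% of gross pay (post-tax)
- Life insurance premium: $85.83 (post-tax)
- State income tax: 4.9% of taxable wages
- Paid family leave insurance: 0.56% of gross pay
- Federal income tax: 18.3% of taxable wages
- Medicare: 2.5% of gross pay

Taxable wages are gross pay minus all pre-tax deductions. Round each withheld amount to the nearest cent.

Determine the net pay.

Gross pay: 35 × $42.50 = $1,487.50
457(b) deferral: $1,487.50 × 0.0976 = $145.18
Taxable wages = $1,487.50 − $145.18 = $1,342.32
State income tax: $1,342.32 × 0.049 = $65.77
City income tax: $1,342.32 × 0.02 = $26.85
Federal income tax: $1,342.32 × 0.183 = $245.64
Paid family leave insurance: $1,487.50 × 0.0056 = $8.33
Social Security tax: $1,487.50 × 0.0505 = $75.12
Medicare: $1,487.50 × 0.025 = $37.19
Life insurance premium: $85.83
Union dues: $1,487.50 × 0.0251 = $37.34
Total deductions = $145.18 + $65.77 + $26.85 + $245.64 + $8.33 + $75.12 + $37.19 + $85.83 + $37.34 = $727.25
Net pay = $1,487.50 − $727.25 = $760.25

$760.25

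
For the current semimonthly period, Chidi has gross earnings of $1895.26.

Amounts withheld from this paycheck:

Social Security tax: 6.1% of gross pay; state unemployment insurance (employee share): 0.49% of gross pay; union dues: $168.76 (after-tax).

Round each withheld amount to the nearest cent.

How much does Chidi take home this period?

State unemployment insurance (employee share): $1895.26 × 0.0049 = $9.29
Social Security tax: $1895.26 × 0.061 = $115.61
Union dues: $168.76
Total deductions = $9.29 + $115.61 + $168.76 = $293.66
Net pay = $1895.26 − $293.66 = $1601.60

$1601.60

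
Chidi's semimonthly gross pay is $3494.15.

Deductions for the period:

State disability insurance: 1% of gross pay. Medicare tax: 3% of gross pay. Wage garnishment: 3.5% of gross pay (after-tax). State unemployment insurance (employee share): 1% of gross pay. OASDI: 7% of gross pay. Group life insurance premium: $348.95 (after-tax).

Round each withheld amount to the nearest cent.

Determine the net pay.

$2603.61

OASDI: $3494.15 × 0.07 = $244.59
State disability insurance: $3494.15 × 0.01 = $34.94
Medicare tax: $3494.15 × 0.03 = $104.82
State unemployment insurance (employee share): $3494.15 × 0.01 = $34.94
Group life insurance premium: $348.95
Wage garnishment: $3494.15 × 0.035 = $122.30
Total deductions = $244.59 + $34.94 + $104.82 + $34.94 + $348.95 + $122.30 = $890.54
Net pay = $3494.15 − $890.54 = $2603.61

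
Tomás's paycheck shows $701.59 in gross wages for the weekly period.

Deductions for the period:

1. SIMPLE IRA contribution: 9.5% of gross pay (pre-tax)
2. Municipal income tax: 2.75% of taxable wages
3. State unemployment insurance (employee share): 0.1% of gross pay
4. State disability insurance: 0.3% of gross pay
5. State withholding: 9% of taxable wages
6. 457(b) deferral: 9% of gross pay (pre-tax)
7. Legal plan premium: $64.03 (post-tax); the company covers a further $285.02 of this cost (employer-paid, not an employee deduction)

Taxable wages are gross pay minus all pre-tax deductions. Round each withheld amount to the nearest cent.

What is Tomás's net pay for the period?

457(b) deferral: $701.59 × 0.09 = $63.14
SIMPLE IRA contribution: $701.59 × 0.095 = $66.65
Pre-tax total = $63.14 + $66.65 = $129.79
Taxable wages = $701.59 − $129.79 = $571.80
State withholding: $571.80 × 0.09 = $51.46
Municipal income tax: $571.80 × 0.0275 = $15.72
State disability insurance: $701.59 × 0.003 = $2.10
State unemployment insurance (employee share): $701.59 × 0.001 = $0.70
Legal plan premium: $64.03
(Employer's $285.02 toward legal plan premium is not withheld from the employee.)
Total deductions = $63.14 + $66.65 + $51.46 + $15.72 + $2.10 + $0.70 + $64.03 = $263.80
Net pay = $701.59 − $263.80 = $437.79

$437.79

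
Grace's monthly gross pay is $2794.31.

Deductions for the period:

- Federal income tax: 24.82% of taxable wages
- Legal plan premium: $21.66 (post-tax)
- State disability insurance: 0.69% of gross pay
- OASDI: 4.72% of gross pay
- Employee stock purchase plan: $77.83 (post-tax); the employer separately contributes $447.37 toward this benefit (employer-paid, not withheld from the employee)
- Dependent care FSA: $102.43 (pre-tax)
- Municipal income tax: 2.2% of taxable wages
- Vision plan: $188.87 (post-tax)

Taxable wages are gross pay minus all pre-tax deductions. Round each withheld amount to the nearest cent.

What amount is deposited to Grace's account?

Dependent care FSA: $102.43
Taxable wages = $2794.31 − $102.43 = $2691.88
Federal income tax: $2691.88 × 0.2482 = $668.12
Municipal income tax: $2691.88 × 0.022 = $59.22
State disability insurance: $2794.31 × 0.0069 = $19.28
OASDI: $2794.31 × 0.0472 = $131.89
Legal plan premium: $21.66
Employee stock purchase plan: $77.83
Vision plan: $188.87
(Employer's $447.37 toward employee stock purchase plan is not withheld from the employee.)
Total deductions = $102.43 + $668.12 + $59.22 + $19.28 + $131.89 + $21.66 + $77.83 + $188.87 = $1269.30
Net pay = $2794.31 − $1269.30 = $1525.01

$1525.01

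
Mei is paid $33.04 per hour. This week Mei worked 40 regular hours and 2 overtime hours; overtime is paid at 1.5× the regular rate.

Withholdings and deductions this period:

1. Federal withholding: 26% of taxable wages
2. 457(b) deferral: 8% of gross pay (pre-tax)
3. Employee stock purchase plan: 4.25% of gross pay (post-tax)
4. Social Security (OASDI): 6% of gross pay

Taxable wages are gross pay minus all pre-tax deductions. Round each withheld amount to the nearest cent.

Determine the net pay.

$821.60

Regular pay: 40 × $33.04 = $1,321.60
Overtime pay: 2 × $33.04 × 1.5 = $99.12
Gross pay = $1,321.60 + $99.12 = $1,420.72
457(b) deferral: $1,420.72 × 0.08 = $113.66
Taxable wages = $1,420.72 − $113.66 = $1,307.06
Federal withholding: $1,307.06 × 0.26 = $339.84
Social Security (OASDI): $1,420.72 × 0.06 = $85.24
Employee stock purchase plan: $1,420.72 × 0.0425 = $60.38
Total deductions = $113.66 + $339.84 + $85.24 + $60.38 = $599.12
Net pay = $1,420.72 − $599.12 = $821.60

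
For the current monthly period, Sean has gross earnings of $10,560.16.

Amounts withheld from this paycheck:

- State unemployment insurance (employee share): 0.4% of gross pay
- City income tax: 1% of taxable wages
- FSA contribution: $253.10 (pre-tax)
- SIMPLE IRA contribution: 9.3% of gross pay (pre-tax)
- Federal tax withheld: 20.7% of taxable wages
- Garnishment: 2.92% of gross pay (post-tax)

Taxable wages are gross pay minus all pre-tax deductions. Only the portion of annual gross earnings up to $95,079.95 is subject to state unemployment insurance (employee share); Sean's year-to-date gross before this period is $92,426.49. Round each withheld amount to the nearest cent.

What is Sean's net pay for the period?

$6,982.48

FSA contribution: $253.10
SIMPLE IRA contribution: $10,560.16 × 0.093 = $982.09
Pre-tax total = $253.10 + $982.09 = $1,235.19
Taxable wages = $10,560.16 − $1,235.19 = $9,324.97
Federal tax withheld: $9,324.97 × 0.207 = $1,930.27
City income tax: $9,324.97 × 0.01 = $93.25
State unemployment insurance (employee share): only $95,079.95 − $92,426.49 = $2,653.46 of this check is subject → $2,653.46 × 0.004 = $10.61
Garnishment: $10,560.16 × 0.0292 = $308.36
Total deductions = $253.10 + $982.09 + $1,930.27 + $93.25 + $10.61 + $308.36 = $3,577.68
Net pay = $10,560.16 − $3,577.68 = $6,982.48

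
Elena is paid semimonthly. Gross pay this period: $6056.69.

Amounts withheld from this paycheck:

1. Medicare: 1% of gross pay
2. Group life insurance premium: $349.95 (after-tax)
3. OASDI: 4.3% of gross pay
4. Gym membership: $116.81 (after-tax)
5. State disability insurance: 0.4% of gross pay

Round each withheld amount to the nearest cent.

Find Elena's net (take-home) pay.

$5244.69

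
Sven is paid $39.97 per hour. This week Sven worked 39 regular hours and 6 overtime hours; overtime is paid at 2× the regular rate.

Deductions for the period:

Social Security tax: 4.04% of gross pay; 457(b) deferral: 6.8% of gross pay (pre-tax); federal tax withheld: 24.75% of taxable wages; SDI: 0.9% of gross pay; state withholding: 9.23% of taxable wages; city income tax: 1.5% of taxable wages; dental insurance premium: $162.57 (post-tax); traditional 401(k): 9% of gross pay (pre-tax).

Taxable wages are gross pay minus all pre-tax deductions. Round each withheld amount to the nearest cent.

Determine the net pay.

Regular pay: 39 × $39.97 = $1558.83
Overtime pay: 6 × $39.97 × 2 = $479.64
Gross pay = $1558.83 + $479.64 = $2038.47
Traditional 401(k): $2038.47 × 0.09 = $183.46
457(b) deferral: $2038.47 × 0.068 = $138.62
Pre-tax total = $183.46 + $138.62 = $322.08
Taxable wages = $2038.47 − $322.08 = $1716.39
City income tax: $1716.39 × 0.015 = $25.75
State withholding: $1716.39 × 0.0923 = $158.42
Federal tax withheld: $1716.39 × 0.2475 = $424.81
SDI: $2038.47 × 0.009 = $18.35
Social Security tax: $2038.47 × 0.0404 = $82.35
Dental insurance premium: $162.57
Total deductions = $183.46 + $138.62 + $25.75 + $158.42 + $424.81 + $18.35 + $82.35 + $162.57 = $1194.33
Net pay = $2038.47 − $1194.33 = $844.14

$844.14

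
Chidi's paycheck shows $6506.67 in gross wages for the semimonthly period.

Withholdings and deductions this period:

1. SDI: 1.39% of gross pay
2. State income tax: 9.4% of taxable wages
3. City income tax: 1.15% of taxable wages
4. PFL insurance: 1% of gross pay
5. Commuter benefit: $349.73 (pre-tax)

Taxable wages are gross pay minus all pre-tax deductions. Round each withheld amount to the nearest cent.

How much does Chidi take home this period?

$5351.88

Commuter benefit: $349.73
Taxable wages = $6506.67 − $349.73 = $6156.94
City income tax: $6156.94 × 0.0115 = $70.80
State income tax: $6156.94 × 0.094 = $578.75
SDI: $6506.67 × 0.0139 = $90.44
PFL insurance: $6506.67 × 0.01 = $65.07
Total deductions = $349.73 + $70.80 + $578.75 + $90.44 + $65.07 = $1154.79
Net pay = $6506.67 − $1154.79 = $5351.88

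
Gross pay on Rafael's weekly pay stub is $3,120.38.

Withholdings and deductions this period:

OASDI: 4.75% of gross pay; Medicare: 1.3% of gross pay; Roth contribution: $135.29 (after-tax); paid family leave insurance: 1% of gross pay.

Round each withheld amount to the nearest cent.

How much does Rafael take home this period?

$2,765.11

Paid family leave insurance: $3,120.38 × 0.01 = $31.20
OASDI: $3,120.38 × 0.0475 = $148.22
Medicare: $3,120.38 × 0.013 = $40.56
Roth contribution: $135.29
Total deductions = $31.20 + $148.22 + $40.56 + $135.29 = $355.27
Net pay = $3,120.38 − $355.27 = $2,765.11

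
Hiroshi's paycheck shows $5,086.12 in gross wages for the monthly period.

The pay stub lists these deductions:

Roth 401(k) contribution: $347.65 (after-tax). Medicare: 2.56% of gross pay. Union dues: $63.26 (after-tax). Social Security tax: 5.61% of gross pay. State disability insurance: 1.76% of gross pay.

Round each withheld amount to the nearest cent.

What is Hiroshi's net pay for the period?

State disability insurance: $5,086.12 × 0.0176 = $89.52
Medicare: $5,086.12 × 0.0256 = $130.20
Social Security tax: $5,086.12 × 0.0561 = $285.33
Union dues: $63.26
Roth 401(k) contribution: $347.65
Total deductions = $89.52 + $130.20 + $285.33 + $63.26 + $347.65 = $915.96
Net pay = $5,086.12 − $915.96 = $4,170.16

$4,170.16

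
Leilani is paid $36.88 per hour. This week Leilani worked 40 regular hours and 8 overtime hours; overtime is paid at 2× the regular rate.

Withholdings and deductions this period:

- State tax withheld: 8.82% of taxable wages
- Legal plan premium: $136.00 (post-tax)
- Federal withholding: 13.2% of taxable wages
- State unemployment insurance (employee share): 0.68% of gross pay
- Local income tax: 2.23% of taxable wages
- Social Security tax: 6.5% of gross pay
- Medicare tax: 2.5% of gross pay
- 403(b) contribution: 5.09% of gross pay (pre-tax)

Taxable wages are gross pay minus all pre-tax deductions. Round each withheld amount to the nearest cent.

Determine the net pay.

Regular pay: 40 × $36.88 = $1475.20
Overtime pay: 8 × $36.88 × 2 = $590.08
Gross pay = $1475.20 + $590.08 = $2065.28
403(b) contribution: $2065.28 × 0.0509 = $105.12
Taxable wages = $2065.28 − $105.12 = $1960.16
Local income tax: $1960.16 × 0.0223 = $43.71
State tax withheld: $1960.16 × 0.0882 = $172.89
Federal withholding: $1960.16 × 0.132 = $258.74
State unemployment insurance (employee share): $2065.28 × 0.0068 = $14.04
Medicare tax: $2065.28 × 0.025 = $51.63
Social Security tax: $2065.28 × 0.065 = $134.24
Legal plan premium: $136.00
Total deductions = $105.12 + $43.71 + $172.89 + $258.74 + $14.04 + $51.63 + $134.24 + $136.00 = $916.37
Net pay = $2065.28 − $916.37 = $1148.91

$1148.91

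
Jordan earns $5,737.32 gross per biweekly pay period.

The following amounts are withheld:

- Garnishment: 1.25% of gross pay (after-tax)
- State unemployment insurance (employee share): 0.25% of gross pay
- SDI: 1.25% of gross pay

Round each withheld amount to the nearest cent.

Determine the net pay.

$5,579.54

SDI: $5,737.32 × 0.0125 = $71.72
State unemployment insurance (employee share): $5,737.32 × 0.0025 = $14.34
Garnishment: $5,737.32 × 0.0125 = $71.72
Total deductions = $71.72 + $14.34 + $71.72 = $157.78
Net pay = $5,737.32 − $157.78 = $5,579.54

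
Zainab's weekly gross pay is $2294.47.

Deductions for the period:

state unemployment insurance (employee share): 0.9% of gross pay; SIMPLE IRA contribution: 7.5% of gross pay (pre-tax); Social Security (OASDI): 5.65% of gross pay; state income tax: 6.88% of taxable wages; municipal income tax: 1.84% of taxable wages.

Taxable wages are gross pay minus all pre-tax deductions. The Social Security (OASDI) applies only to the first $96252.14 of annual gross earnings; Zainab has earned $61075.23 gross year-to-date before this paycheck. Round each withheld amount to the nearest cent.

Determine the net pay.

SIMPLE IRA contribution: $2294.47 × 0.075 = $172.09
Taxable wages = $2294.47 − $172.09 = $2122.38
Municipal income tax: $2122.38 × 0.0184 = $39.05
State income tax: $2122.38 × 0.0688 = $146.02
State unemployment insurance (employee share): $2294.47 × 0.009 = $20.65
Social Security (OASDI): cap not yet reached, full $2294.47 is subject → $2294.47 × 0.0565 = $129.64
Total deductions = $172.09 + $39.05 + $146.02 + $20.65 + $129.64 = $507.45
Net pay = $2294.47 − $507.45 = $1787.02

$1787.02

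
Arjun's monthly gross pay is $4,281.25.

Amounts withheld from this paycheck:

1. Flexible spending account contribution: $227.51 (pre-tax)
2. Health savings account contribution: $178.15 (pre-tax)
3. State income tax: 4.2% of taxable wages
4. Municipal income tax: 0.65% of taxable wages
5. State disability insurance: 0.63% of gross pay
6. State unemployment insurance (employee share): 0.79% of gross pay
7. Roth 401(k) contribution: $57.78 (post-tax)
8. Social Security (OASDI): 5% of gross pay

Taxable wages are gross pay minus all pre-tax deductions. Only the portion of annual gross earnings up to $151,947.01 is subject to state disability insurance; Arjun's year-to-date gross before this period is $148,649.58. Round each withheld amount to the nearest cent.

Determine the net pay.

$3,361.20

Health savings account contribution: $178.15
Flexible spending account contribution: $227.51
Pre-tax total = $178.15 + $227.51 = $405.66
Taxable wages = $4,281.25 − $405.66 = $3,875.59
Municipal income tax: $3,875.59 × 0.0065 = $25.19
State income tax: $3,875.59 × 0.042 = $162.77
Social Security (OASDI): $4,281.25 × 0.05 = $214.06
State disability insurance: only $151,947.01 − $148,649.58 = $3,297.43 of this check is subject → $3,297.43 × 0.0063 = $20.77
State unemployment insurance (employee share): $4,281.25 × 0.0079 = $33.82
Roth 401(k) contribution: $57.78
Total deductions = $178.15 + $227.51 + $25.19 + $162.77 + $214.06 + $20.77 + $33.82 + $57.78 = $920.05
Net pay = $4,281.25 − $920.05 = $3,361.20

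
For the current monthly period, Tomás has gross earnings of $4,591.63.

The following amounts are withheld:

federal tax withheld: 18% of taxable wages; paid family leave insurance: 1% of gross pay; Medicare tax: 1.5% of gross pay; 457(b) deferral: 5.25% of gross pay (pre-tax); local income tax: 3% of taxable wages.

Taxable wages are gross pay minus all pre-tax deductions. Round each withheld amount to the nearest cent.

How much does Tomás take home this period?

$3,322.16

457(b) deferral: $4,591.63 × 0.0525 = $241.06
Taxable wages = $4,591.63 − $241.06 = $4,350.57
Local income tax: $4,350.57 × 0.03 = $130.52
Federal tax withheld: $4,350.57 × 0.18 = $783.10
Medicare tax: $4,591.63 × 0.015 = $68.87
Paid family leave insurance: $4,591.63 × 0.01 = $45.92
Total deductions = $241.06 + $130.52 + $783.10 + $68.87 + $45.92 = $1,269.47
Net pay = $4,591.63 − $1,269.47 = $3,322.16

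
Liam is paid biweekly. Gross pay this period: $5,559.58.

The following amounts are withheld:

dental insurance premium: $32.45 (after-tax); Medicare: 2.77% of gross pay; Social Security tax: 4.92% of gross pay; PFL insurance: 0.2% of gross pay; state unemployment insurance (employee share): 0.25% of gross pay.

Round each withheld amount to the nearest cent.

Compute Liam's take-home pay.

$5,074.58

Social Security tax: $5,559.58 × 0.0492 = $273.53
PFL insurance: $5,559.58 × 0.002 = $11.12
Medicare: $5,559.58 × 0.0277 = $154.00
State unemployment insurance (employee share): $5,559.58 × 0.0025 = $13.90
Dental insurance premium: $32.45
Total deductions = $273.53 + $11.12 + $154.00 + $13.90 + $32.45 = $485.00
Net pay = $5,559.58 − $485.00 = $5,074.58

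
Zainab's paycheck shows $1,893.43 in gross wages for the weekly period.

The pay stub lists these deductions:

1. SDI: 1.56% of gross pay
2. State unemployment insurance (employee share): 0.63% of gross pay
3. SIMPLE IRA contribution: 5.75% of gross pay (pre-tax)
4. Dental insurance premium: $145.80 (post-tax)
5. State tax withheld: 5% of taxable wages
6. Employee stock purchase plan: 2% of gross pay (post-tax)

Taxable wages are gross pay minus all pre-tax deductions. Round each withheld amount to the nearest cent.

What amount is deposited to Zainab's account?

$1,470.19

SIMPLE IRA contribution: $1,893.43 × 0.0575 = $108.87
Taxable wages = $1,893.43 − $108.87 = $1,784.56
State tax withheld: $1,784.56 × 0.05 = $89.23
SDI: $1,893.43 × 0.0156 = $29.54
State unemployment insurance (employee share): $1,893.43 × 0.0063 = $11.93
Dental insurance premium: $145.80
Employee stock purchase plan: $1,893.43 × 0.02 = $37.87
Total deductions = $108.87 + $89.23 + $29.54 + $11.93 + $145.80 + $37.87 = $423.24
Net pay = $1,893.43 − $423.24 = $1,470.19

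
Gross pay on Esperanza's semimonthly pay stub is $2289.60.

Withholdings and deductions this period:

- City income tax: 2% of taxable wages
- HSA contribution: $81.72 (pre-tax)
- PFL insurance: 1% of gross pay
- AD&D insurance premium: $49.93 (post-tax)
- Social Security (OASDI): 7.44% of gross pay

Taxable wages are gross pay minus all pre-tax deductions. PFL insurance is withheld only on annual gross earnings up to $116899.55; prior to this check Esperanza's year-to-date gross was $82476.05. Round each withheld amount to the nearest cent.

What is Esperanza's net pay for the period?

HSA contribution: $81.72
Taxable wages = $2289.60 − $81.72 = $2207.88
City income tax: $2207.88 × 0.02 = $44.16
Social Security (OASDI): $2289.60 × 0.0744 = $170.35
PFL insurance: cap not yet reached, full $2289.60 is subject → $2289.60 × 0.01 = $22.90
AD&D insurance premium: $49.93
Total deductions = $81.72 + $44.16 + $170.35 + $22.90 + $49.93 = $369.06
Net pay = $2289.60 − $369.06 = $1920.54

$1920.54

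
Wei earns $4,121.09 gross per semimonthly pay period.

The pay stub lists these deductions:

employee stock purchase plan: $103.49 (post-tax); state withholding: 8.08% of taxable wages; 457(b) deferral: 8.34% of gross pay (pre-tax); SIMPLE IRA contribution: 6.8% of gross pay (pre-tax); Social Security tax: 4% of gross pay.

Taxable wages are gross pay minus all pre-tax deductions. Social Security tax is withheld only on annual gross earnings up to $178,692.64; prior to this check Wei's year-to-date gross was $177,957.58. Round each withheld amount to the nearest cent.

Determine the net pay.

$3,081.70

457(b) deferral: $4,121.09 × 0.0834 = $343.70
SIMPLE IRA contribution: $4,121.09 × 0.068 = $280.23
Pre-tax total = $343.70 + $280.23 = $623.93
Taxable wages = $4,121.09 − $623.93 = $3,497.16
State withholding: $3,497.16 × 0.0808 = $282.57
Social Security tax: only $178,692.64 − $177,957.58 = $735.06 of this check is subject → $735.06 × 0.04 = $29.40
Employee stock purchase plan: $103.49
Total deductions = $343.70 + $280.23 + $282.57 + $29.40 + $103.49 = $1,039.39
Net pay = $4,121.09 − $1,039.39 = $3,081.70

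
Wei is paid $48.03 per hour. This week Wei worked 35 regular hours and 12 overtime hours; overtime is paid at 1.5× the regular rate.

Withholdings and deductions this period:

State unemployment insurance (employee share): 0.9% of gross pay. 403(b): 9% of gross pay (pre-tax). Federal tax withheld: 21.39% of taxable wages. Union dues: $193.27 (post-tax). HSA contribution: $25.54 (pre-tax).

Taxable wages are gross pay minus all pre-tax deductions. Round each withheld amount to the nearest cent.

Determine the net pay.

Regular pay: 35 × $48.03 = $1681.05
Overtime pay: 12 × $48.03 × 1.5 = $864.54
Gross pay = $1681.05 + $864.54 = $2545.59
HSA contribution: $25.54
403(b): $2545.59 × 0.09 = $229.10
Pre-tax total = $25.54 + $229.10 = $254.64
Taxable wages = $2545.59 − $254.64 = $2290.95
Federal tax withheld: $2290.95 × 0.2139 = $490.03
State unemployment insurance (employee share): $2545.59 × 0.009 = $22.91
Union dues: $193.27
Total deductions = $25.54 + $229.10 + $490.03 + $22.91 + $193.27 = $960.85
Net pay = $2545.59 − $960.85 = $1584.74

$1584.74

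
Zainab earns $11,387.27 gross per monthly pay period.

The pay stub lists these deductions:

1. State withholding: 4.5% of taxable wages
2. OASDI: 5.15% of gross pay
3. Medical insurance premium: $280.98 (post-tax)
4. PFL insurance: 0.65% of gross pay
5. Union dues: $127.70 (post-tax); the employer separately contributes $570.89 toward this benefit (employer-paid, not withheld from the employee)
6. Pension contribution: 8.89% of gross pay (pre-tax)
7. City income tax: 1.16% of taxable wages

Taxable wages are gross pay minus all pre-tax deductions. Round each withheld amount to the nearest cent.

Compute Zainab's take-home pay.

Pension contribution: $11,387.27 × 0.0889 = $1,012.33
Taxable wages = $11,387.27 − $1,012.33 = $10,374.94
State withholding: $10,374.94 × 0.045 = $466.87
City income tax: $10,374.94 × 0.0116 = $120.35
OASDI: $11,387.27 × 0.0515 = $586.44
PFL insurance: $11,387.27 × 0.0065 = $74.02
Union dues: $127.70
Medical insurance premium: $280.98
(Employer's $570.89 toward union dues is not withheld from the employee.)
Total deductions = $1,012.33 + $466.87 + $120.35 + $586.44 + $74.02 + $127.70 + $280.98 = $2,668.69
Net pay = $11,387.27 − $2,668.69 = $8,718.58

$8,718.58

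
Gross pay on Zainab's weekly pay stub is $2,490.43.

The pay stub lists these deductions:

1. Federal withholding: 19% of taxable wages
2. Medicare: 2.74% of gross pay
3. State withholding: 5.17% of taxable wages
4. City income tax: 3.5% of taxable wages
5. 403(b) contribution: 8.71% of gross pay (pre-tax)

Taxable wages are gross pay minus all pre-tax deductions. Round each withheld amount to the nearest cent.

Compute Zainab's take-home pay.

$1,576.19

403(b) contribution: $2,490.43 × 0.0871 = $216.92
Taxable wages = $2,490.43 − $216.92 = $2,273.51
Federal withholding: $2,273.51 × 0.19 = $431.97
State withholding: $2,273.51 × 0.0517 = $117.54
City income tax: $2,273.51 × 0.035 = $79.57
Medicare: $2,490.43 × 0.0274 = $68.24
Total deductions = $216.92 + $431.97 + $117.54 + $79.57 + $68.24 = $914.24
Net pay = $2,490.43 − $914.24 = $1,576.19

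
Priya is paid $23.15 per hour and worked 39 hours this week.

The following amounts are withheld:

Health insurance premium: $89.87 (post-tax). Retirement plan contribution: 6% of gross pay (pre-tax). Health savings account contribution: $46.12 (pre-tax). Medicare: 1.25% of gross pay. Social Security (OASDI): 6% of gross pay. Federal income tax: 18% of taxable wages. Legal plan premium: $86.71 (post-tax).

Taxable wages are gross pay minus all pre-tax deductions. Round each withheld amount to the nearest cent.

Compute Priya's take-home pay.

$416.06

Gross pay: 39 × $23.15 = $902.85
Health savings account contribution: $46.12
Retirement plan contribution: $902.85 × 0.06 = $54.17
Pre-tax total = $46.12 + $54.17 = $100.29
Taxable wages = $902.85 − $100.29 = $802.56
Federal income tax: $802.56 × 0.18 = $144.46
Social Security (OASDI): $902.85 × 0.06 = $54.17
Medicare: $902.85 × 0.0125 = $11.29
Legal plan premium: $86.71
Health insurance premium: $89.87
Total deductions = $46.12 + $54.17 + $144.46 + $54.17 + $11.29 + $86.71 + $89.87 = $486.79
Net pay = $902.85 − $486.79 = $416.06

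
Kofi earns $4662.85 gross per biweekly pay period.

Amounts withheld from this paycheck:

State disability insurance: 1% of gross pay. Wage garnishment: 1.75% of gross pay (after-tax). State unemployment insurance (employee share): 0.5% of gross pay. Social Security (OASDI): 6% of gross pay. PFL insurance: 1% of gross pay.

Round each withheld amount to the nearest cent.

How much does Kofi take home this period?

$4184.91

State disability insurance: $4662.85 × 0.01 = $46.63
PFL insurance: $4662.85 × 0.01 = $46.63
State unemployment insurance (employee share): $4662.85 × 0.005 = $23.31
Social Security (OASDI): $4662.85 × 0.06 = $279.77
Wage garnishment: $4662.85 × 0.0175 = $81.60
Total deductions = $46.63 + $46.63 + $23.31 + $279.77 + $81.60 = $477.94
Net pay = $4662.85 − $477.94 = $4184.91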